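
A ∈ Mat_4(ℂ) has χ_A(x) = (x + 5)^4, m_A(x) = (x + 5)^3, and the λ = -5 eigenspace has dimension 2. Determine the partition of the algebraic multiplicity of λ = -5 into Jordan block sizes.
Block sizes for λ = -5: [3, 1]

Step 1 — from the characteristic polynomial, algebraic multiplicity of λ = -5 is 4. From dim ker(A − (-5)·I) = 2, there are exactly 2 Jordan blocks for λ = -5.
Step 2 — from the minimal polynomial, the factor (x + 5)^3 tells us the largest block for λ = -5 has size 3.
Step 3 — with total size 4, 2 blocks, and largest block 3, the block sizes (in nonincreasing order) are [3, 1].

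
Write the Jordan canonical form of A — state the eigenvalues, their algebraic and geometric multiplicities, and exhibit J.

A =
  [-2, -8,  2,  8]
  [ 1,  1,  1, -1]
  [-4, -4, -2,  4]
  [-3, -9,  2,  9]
J_3(0) ⊕ J_1(6)

The characteristic polynomial is
  det(x·I − A) = x^4 - 6*x^3 = x^3*(x - 6)

Eigenvalues and multiplicities (the geometric multiplicity of λ is n − rank(A − λI), which equals the number of Jordan blocks for λ):
  λ = 0: algebraic multiplicity = 3, geometric multiplicity = 1
  λ = 6: algebraic multiplicity = 1, geometric multiplicity = 1

Determining the block sizes for each eigenvalue:
  λ = 0: one block (gm = 1), so the single block has size am = 3 → block sizes [3]
  λ = 6: one block (gm = 1), so the single block has size am = 1 → block sizes [1]

Assembling the blocks gives a Jordan form
J =
  [0, 1, 0, 0]
  [0, 0, 1, 0]
  [0, 0, 0, 0]
  [0, 0, 0, 6]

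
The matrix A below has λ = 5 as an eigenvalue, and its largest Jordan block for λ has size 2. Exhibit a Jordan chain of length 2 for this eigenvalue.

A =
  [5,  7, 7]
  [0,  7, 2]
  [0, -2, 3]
A Jordan chain for λ = 5 of length 2:
v_1 = (7, 2, -2)ᵀ
v_2 = (0, 1, 0)ᵀ

Let N = A − (5)·I. We want v_2 with N^2 v_2 = 0 but N^1 v_2 ≠ 0; then v_{j-1} := N · v_j for j = 2, …, 2.

Pick v_2 = (0, 1, 0)ᵀ.
Then v_1 = N · v_2 = (7, 2, -2)ᵀ.

Sanity check: (A − (5)·I) v_1 = (0, 0, 0)ᵀ = 0. ✓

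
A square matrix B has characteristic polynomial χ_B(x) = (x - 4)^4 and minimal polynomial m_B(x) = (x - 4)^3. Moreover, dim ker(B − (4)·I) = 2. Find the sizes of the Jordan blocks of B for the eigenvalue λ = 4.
Block sizes for λ = 4: [3, 1]

Step 1 — from the characteristic polynomial, algebraic multiplicity of λ = 4 is 4. From dim ker(B − (4)·I) = 2, there are exactly 2 Jordan blocks for λ = 4.
Step 2 — from the minimal polynomial, the factor (x − 4)^3 tells us the largest block for λ = 4 has size 3.
Step 3 — with total size 4, 2 blocks, and largest block 3, the block sizes (in nonincreasing order) are [3, 1].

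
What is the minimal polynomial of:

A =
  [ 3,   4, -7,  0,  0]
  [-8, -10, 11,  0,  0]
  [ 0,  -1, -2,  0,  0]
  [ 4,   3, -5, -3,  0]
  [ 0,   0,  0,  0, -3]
x^3 + 9*x^2 + 27*x + 27

The characteristic polynomial is χ_A(x) = (x + 3)^5, so the eigenvalues are known. The minimal polynomial is
  m_A(x) = Π_λ (x − λ)^{k_λ}
where k_λ is the size of the *largest* Jordan block for λ (equivalently, the smallest k with (A − λI)^k v = 0 for every generalised eigenvector v of λ).

  λ = -3: largest Jordan block has size 3, contributing (x + 3)^3

So m_A(x) = (x + 3)^3 = x^3 + 9*x^2 + 27*x + 27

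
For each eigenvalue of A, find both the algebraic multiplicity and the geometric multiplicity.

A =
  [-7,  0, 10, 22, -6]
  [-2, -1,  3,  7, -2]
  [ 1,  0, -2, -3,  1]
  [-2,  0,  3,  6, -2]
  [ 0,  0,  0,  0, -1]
λ = -1: alg = 5, geom = 3

Step 1 — factor the characteristic polynomial to read off the algebraic multiplicities:
  χ_A(x) = (x + 1)^5

Step 2 — compute geometric multiplicities via the rank-nullity identity g(λ) = n − rank(A − λI):
  rank(A − (-1)·I) = 2, so dim ker(A − (-1)·I) = n − 2 = 3

Summary:
  λ = -1: algebraic multiplicity = 5, geometric multiplicity = 3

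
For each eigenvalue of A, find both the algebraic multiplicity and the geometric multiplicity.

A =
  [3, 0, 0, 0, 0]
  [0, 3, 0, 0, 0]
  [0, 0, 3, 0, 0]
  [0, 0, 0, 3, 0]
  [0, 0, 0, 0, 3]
λ = 3: alg = 5, geom = 5

Step 1 — factor the characteristic polynomial to read off the algebraic multiplicities:
  χ_A(x) = (x - 3)^5

Step 2 — compute geometric multiplicities via the rank-nullity identity g(λ) = n − rank(A − λI):
  rank(A − (3)·I) = 0, so dim ker(A − (3)·I) = n − 0 = 5

Summary:
  λ = 3: algebraic multiplicity = 5, geometric multiplicity = 5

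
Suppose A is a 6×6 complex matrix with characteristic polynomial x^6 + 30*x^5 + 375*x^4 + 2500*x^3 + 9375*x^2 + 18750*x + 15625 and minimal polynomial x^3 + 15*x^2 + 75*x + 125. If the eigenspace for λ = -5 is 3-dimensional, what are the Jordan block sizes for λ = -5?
Block sizes for λ = -5: [3, 2, 1]

Step 1 — from the characteristic polynomial, algebraic multiplicity of λ = -5 is 6. From dim ker(A − (-5)·I) = 3, there are exactly 3 Jordan blocks for λ = -5.
Step 2 — from the minimal polynomial, the factor (x + 5)^3 tells us the largest block for λ = -5 has size 3.
Step 3 — with total size 6, 3 blocks, and largest block 3, the block sizes (in nonincreasing order) are [3, 2, 1].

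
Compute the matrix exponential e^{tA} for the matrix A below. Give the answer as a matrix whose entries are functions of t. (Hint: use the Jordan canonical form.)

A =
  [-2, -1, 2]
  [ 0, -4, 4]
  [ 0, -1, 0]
e^{tA} =
  [exp(-2*t), -t*exp(-2*t), 2*t*exp(-2*t)]
  [0, -2*t*exp(-2*t) + exp(-2*t), 4*t*exp(-2*t)]
  [0, -t*exp(-2*t), 2*t*exp(-2*t) + exp(-2*t)]

Strategy: write A = P · J · P⁻¹ where J is a Jordan canonical form, so e^{tA} = P · e^{tJ} · P⁻¹, and e^{tJ} can be computed block-by-block.

A has Jordan form
J =
  [-2,  1,  0]
  [ 0, -2,  0]
  [ 0,  0, -2]
(up to reordering of blocks).

Per-block formulas:
  For a 2×2 Jordan block J_2(-2): exp(t · J_2(-2)) = e^(-2t)·(I + t·N), where N is the 2×2 nilpotent shift.
  For a 1×1 block at λ = -2: exp(t · [-2]) = [e^(-2t)].

After assembling e^{tJ} and conjugating by P, we get:

e^{tA} =
  [exp(-2*t), -t*exp(-2*t), 2*t*exp(-2*t)]
  [0, -2*t*exp(-2*t) + exp(-2*t), 4*t*exp(-2*t)]
  [0, -t*exp(-2*t), 2*t*exp(-2*t) + exp(-2*t)]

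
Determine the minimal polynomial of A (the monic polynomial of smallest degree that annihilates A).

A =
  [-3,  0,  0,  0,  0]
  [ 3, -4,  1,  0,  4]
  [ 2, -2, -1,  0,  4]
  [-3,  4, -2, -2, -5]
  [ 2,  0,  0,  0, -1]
x^3 + 6*x^2 + 11*x + 6

The characteristic polynomial is χ_A(x) = (x + 1)*(x + 2)^2*(x + 3)^2, so the eigenvalues are known. The minimal polynomial is
  m_A(x) = Π_λ (x − λ)^{k_λ}
where k_λ is the size of the *largest* Jordan block for λ (equivalently, the smallest k with (A − λI)^k v = 0 for every generalised eigenvector v of λ).

  λ = -3: largest Jordan block has size 1, contributing (x + 3)
  λ = -2: largest Jordan block has size 1, contributing (x + 2)
  λ = -1: largest Jordan block has size 1, contributing (x + 1)

So m_A(x) = (x + 1)*(x + 2)*(x + 3) = x^3 + 6*x^2 + 11*x + 6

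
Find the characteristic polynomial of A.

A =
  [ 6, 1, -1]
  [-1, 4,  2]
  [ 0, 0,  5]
x^3 - 15*x^2 + 75*x - 125

Expanding det(x·I − A) (e.g. by cofactor expansion or by noting that A is similar to its Jordan form J, which has the same characteristic polynomial as A) gives
  χ_A(x) = x^3 - 15*x^2 + 75*x - 125
which factors as (x - 5)^3. The eigenvalues (with algebraic multiplicities) are λ = 5 with multiplicity 3.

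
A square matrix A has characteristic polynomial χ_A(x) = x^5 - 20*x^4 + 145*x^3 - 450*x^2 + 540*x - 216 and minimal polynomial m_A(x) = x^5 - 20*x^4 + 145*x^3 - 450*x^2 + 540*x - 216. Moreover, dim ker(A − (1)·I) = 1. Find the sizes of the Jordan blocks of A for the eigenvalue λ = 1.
Block sizes for λ = 1: [2]

Step 1 — from the characteristic polynomial, algebraic multiplicity of λ = 1 is 2. From dim ker(A − (1)·I) = 1, there are exactly 1 Jordan blocks for λ = 1.
Step 2 — from the minimal polynomial, the factor (x − 1)^2 tells us the largest block for λ = 1 has size 2.
Step 3 — with total size 2, 1 blocks, and largest block 2, the block sizes (in nonincreasing order) are [2].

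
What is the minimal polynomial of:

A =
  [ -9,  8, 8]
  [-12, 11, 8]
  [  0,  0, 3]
x^2 - 2*x - 3

The characteristic polynomial is χ_A(x) = (x - 3)^2*(x + 1), so the eigenvalues are known. The minimal polynomial is
  m_A(x) = Π_λ (x − λ)^{k_λ}
where k_λ is the size of the *largest* Jordan block for λ (equivalently, the smallest k with (A − λI)^k v = 0 for every generalised eigenvector v of λ).

  λ = -1: largest Jordan block has size 1, contributing (x + 1)
  λ = 3: largest Jordan block has size 1, contributing (x − 3)

So m_A(x) = (x - 3)*(x + 1) = x^2 - 2*x - 3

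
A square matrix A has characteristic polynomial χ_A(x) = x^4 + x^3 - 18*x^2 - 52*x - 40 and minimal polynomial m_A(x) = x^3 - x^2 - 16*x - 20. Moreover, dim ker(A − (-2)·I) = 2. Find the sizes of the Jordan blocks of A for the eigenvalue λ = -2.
Block sizes for λ = -2: [2, 1]

Step 1 — from the characteristic polynomial, algebraic multiplicity of λ = -2 is 3. From dim ker(A − (-2)·I) = 2, there are exactly 2 Jordan blocks for λ = -2.
Step 2 — from the minimal polynomial, the factor (x + 2)^2 tells us the largest block for λ = -2 has size 2.
Step 3 — with total size 3, 2 blocks, and largest block 2, the block sizes (in nonincreasing order) are [2, 1].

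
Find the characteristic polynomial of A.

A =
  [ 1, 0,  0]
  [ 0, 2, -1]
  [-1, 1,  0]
x^3 - 3*x^2 + 3*x - 1

Expanding det(x·I − A) (e.g. by cofactor expansion or by noting that A is similar to its Jordan form J, which has the same characteristic polynomial as A) gives
  χ_A(x) = x^3 - 3*x^2 + 3*x - 1
which factors as (x - 1)^3. The eigenvalues (with algebraic multiplicities) are λ = 1 with multiplicity 3.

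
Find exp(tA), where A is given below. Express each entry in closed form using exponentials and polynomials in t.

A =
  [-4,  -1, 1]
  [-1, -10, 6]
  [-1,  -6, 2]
e^{tA} =
  [exp(-4*t), -t*exp(-4*t), t*exp(-4*t)]
  [-t*exp(-4*t), t^2*exp(-4*t)/2 - 6*t*exp(-4*t) + exp(-4*t), -t^2*exp(-4*t)/2 + 6*t*exp(-4*t)]
  [-t*exp(-4*t), t^2*exp(-4*t)/2 - 6*t*exp(-4*t), -t^2*exp(-4*t)/2 + 6*t*exp(-4*t) + exp(-4*t)]

Strategy: write A = P · J · P⁻¹ where J is a Jordan canonical form, so e^{tA} = P · e^{tJ} · P⁻¹, and e^{tJ} can be computed block-by-block.

A has Jordan form
J =
  [-4,  1,  0]
  [ 0, -4,  1]
  [ 0,  0, -4]
(up to reordering of blocks).

Per-block formulas:
  For a 3×3 Jordan block J_3(-4): exp(t · J_3(-4)) = e^(-4t)·(I + t·N + (t^2/2)·N^2), where N is the 3×3 nilpotent shift.

After assembling e^{tJ} and conjugating by P, we get:

e^{tA} =
  [exp(-4*t), -t*exp(-4*t), t*exp(-4*t)]
  [-t*exp(-4*t), t^2*exp(-4*t)/2 - 6*t*exp(-4*t) + exp(-4*t), -t^2*exp(-4*t)/2 + 6*t*exp(-4*t)]
  [-t*exp(-4*t), t^2*exp(-4*t)/2 - 6*t*exp(-4*t), -t^2*exp(-4*t)/2 + 6*t*exp(-4*t) + exp(-4*t)]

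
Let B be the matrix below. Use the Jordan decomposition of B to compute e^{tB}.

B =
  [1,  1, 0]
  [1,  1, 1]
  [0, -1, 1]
e^{tB} =
  [t^2*exp(t)/2 + exp(t), t*exp(t), t^2*exp(t)/2]
  [t*exp(t), exp(t), t*exp(t)]
  [-t^2*exp(t)/2, -t*exp(t), -t^2*exp(t)/2 + exp(t)]

Strategy: write B = P · J · P⁻¹ where J is a Jordan canonical form, so e^{tB} = P · e^{tJ} · P⁻¹, and e^{tJ} can be computed block-by-block.

B has Jordan form
J =
  [1, 1, 0]
  [0, 1, 1]
  [0, 0, 1]
(up to reordering of blocks).

Per-block formulas:
  For a 3×3 Jordan block J_3(1): exp(t · J_3(1)) = e^(1t)·(I + t·N + (t^2/2)·N^2), where N is the 3×3 nilpotent shift.

After assembling e^{tJ} and conjugating by P, we get:

e^{tB} =
  [t^2*exp(t)/2 + exp(t), t*exp(t), t^2*exp(t)/2]
  [t*exp(t), exp(t), t*exp(t)]
  [-t^2*exp(t)/2, -t*exp(t), -t^2*exp(t)/2 + exp(t)]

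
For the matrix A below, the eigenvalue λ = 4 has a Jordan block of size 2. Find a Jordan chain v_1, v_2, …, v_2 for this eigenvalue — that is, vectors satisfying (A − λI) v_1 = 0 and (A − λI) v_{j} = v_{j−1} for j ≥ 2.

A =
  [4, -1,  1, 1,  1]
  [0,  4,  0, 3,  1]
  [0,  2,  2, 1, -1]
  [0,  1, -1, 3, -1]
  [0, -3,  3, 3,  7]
A Jordan chain for λ = 4 of length 2:
v_1 = (-1, 0, 2, 1, -3)ᵀ
v_2 = (0, 1, 0, 0, 0)ᵀ

Let N = A − (4)·I. We want v_2 with N^2 v_2 = 0 but N^1 v_2 ≠ 0; then v_{j-1} := N · v_j for j = 2, …, 2.

Pick v_2 = (0, 1, 0, 0, 0)ᵀ.
Then v_1 = N · v_2 = (-1, 0, 2, 1, -3)ᵀ.

Sanity check: (A − (4)·I) v_1 = (0, 0, 0, 0, 0)ᵀ = 0. ✓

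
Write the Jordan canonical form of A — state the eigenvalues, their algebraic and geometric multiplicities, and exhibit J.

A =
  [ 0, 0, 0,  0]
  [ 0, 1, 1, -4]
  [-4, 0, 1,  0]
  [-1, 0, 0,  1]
J_1(0) ⊕ J_2(1) ⊕ J_1(1)

The characteristic polynomial is
  det(x·I − A) = x^4 - 3*x^3 + 3*x^2 - x = x*(x - 1)^3

Eigenvalues and multiplicities (the geometric multiplicity of λ is n − rank(A − λI), which equals the number of Jordan blocks for λ):
  λ = 0: algebraic multiplicity = 1, geometric multiplicity = 1
  λ = 1: algebraic multiplicity = 3, geometric multiplicity = 2

Determining the block sizes for each eigenvalue:
  λ = 0: one block (gm = 1), so the single block has size am = 1 → block sizes [1]
  λ = 1: 2 blocks summing to 3 forces exactly one block of size 2 and the rest size 1 → block sizes [2, 1]

Assembling the blocks gives a Jordan form
J =
  [0, 0, 0, 0]
  [0, 1, 1, 0]
  [0, 0, 1, 0]
  [0, 0, 0, 1]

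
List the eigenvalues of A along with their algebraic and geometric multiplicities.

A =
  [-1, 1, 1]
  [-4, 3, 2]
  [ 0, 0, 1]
λ = 1: alg = 3, geom = 2

Step 1 — factor the characteristic polynomial to read off the algebraic multiplicities:
  χ_A(x) = (x - 1)^3

Step 2 — compute geometric multiplicities via the rank-nullity identity g(λ) = n − rank(A − λI):
  rank(A − (1)·I) = 1, so dim ker(A − (1)·I) = n − 1 = 2

Summary:
  λ = 1: algebraic multiplicity = 3, geometric multiplicity = 2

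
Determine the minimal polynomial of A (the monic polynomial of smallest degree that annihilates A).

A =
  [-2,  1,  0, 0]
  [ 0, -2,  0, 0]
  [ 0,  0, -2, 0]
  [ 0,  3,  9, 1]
x^3 + 3*x^2 - 4

The characteristic polynomial is χ_A(x) = (x - 1)*(x + 2)^3, so the eigenvalues are known. The minimal polynomial is
  m_A(x) = Π_λ (x − λ)^{k_λ}
where k_λ is the size of the *largest* Jordan block for λ (equivalently, the smallest k with (A − λI)^k v = 0 for every generalised eigenvector v of λ).

  λ = -2: largest Jordan block has size 2, contributing (x + 2)^2
  λ = 1: largest Jordan block has size 1, contributing (x − 1)

So m_A(x) = (x - 1)*(x + 2)^2 = x^3 + 3*x^2 - 4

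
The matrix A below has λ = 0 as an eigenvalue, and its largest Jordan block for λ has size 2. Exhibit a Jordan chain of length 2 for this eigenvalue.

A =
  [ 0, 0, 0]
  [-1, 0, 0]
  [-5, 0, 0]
A Jordan chain for λ = 0 of length 2:
v_1 = (0, -1, -5)ᵀ
v_2 = (1, 0, 0)ᵀ

Let N = A − (0)·I. We want v_2 with N^2 v_2 = 0 but N^1 v_2 ≠ 0; then v_{j-1} := N · v_j for j = 2, …, 2.

Pick v_2 = (1, 0, 0)ᵀ.
Then v_1 = N · v_2 = (0, -1, -5)ᵀ.

Sanity check: (A − (0)·I) v_1 = (0, 0, 0)ᵀ = 0. ✓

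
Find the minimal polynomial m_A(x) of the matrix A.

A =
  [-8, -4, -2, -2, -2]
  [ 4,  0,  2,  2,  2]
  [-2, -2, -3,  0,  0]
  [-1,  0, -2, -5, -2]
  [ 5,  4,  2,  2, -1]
x^2 + 7*x + 12

The characteristic polynomial is χ_A(x) = (x + 3)^3*(x + 4)^2, so the eigenvalues are known. The minimal polynomial is
  m_A(x) = Π_λ (x − λ)^{k_λ}
where k_λ is the size of the *largest* Jordan block for λ (equivalently, the smallest k with (A − λI)^k v = 0 for every generalised eigenvector v of λ).

  λ = -4: largest Jordan block has size 1, contributing (x + 4)
  λ = -3: largest Jordan block has size 1, contributing (x + 3)

So m_A(x) = (x + 3)*(x + 4) = x^2 + 7*x + 12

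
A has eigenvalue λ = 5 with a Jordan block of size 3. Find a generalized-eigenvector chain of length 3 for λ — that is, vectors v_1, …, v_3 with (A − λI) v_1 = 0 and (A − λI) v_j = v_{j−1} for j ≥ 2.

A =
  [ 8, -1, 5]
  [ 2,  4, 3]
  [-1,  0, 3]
A Jordan chain for λ = 5 of length 3:
v_1 = (2, 1, -1)ᵀ
v_2 = (3, 2, -1)ᵀ
v_3 = (1, 0, 0)ᵀ

Let N = A − (5)·I. We want v_3 with N^3 v_3 = 0 but N^2 v_3 ≠ 0; then v_{j-1} := N · v_j for j = 3, …, 2.

Pick v_3 = (1, 0, 0)ᵀ.
Then v_2 = N · v_3 = (3, 2, -1)ᵀ.
Then v_1 = N · v_2 = (2, 1, -1)ᵀ.

Sanity check: (A − (5)·I) v_1 = (0, 0, 0)ᵀ = 0. ✓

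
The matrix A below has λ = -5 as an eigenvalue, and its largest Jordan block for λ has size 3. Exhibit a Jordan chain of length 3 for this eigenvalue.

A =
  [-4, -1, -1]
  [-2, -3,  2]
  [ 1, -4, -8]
A Jordan chain for λ = -5 of length 3:
v_1 = (2, -4, 6)ᵀ
v_2 = (1, -2, 1)ᵀ
v_3 = (1, 0, 0)ᵀ

Let N = A − (-5)·I. We want v_3 with N^3 v_3 = 0 but N^2 v_3 ≠ 0; then v_{j-1} := N · v_j for j = 3, …, 2.

Pick v_3 = (1, 0, 0)ᵀ.
Then v_2 = N · v_3 = (1, -2, 1)ᵀ.
Then v_1 = N · v_2 = (2, -4, 6)ᵀ.

Sanity check: (A − (-5)·I) v_1 = (0, 0, 0)ᵀ = 0. ✓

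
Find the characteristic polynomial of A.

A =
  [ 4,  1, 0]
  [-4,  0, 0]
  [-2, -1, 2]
x^3 - 6*x^2 + 12*x - 8

Expanding det(x·I − A) (e.g. by cofactor expansion or by noting that A is similar to its Jordan form J, which has the same characteristic polynomial as A) gives
  χ_A(x) = x^3 - 6*x^2 + 12*x - 8
which factors as (x - 2)^3. The eigenvalues (with algebraic multiplicities) are λ = 2 with multiplicity 3.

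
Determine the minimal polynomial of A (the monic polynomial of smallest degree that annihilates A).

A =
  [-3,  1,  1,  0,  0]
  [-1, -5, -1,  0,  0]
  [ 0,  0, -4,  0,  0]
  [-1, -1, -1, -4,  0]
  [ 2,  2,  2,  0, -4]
x^2 + 8*x + 16

The characteristic polynomial is χ_A(x) = (x + 4)^5, so the eigenvalues are known. The minimal polynomial is
  m_A(x) = Π_λ (x − λ)^{k_λ}
where k_λ is the size of the *largest* Jordan block for λ (equivalently, the smallest k with (A − λI)^k v = 0 for every generalised eigenvector v of λ).

  λ = -4: largest Jordan block has size 2, contributing (x + 4)^2

So m_A(x) = (x + 4)^2 = x^2 + 8*x + 16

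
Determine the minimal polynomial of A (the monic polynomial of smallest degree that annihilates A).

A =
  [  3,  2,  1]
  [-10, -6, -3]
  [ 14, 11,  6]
x^3 - 3*x^2 + 3*x - 1

The characteristic polynomial is χ_A(x) = (x - 1)^3, so the eigenvalues are known. The minimal polynomial is
  m_A(x) = Π_λ (x − λ)^{k_λ}
where k_λ is the size of the *largest* Jordan block for λ (equivalently, the smallest k with (A − λI)^k v = 0 for every generalised eigenvector v of λ).

  λ = 1: largest Jordan block has size 3, contributing (x − 1)^3

So m_A(x) = (x - 1)^3 = x^3 - 3*x^2 + 3*x - 1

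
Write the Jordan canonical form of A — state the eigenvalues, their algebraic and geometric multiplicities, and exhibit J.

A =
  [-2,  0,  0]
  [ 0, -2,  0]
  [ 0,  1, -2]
J_2(-2) ⊕ J_1(-2)

The characteristic polynomial is
  det(x·I − A) = x^3 + 6*x^2 + 12*x + 8 = (x + 2)^3

Eigenvalues and multiplicities (the geometric multiplicity of λ is n − rank(A − λI), which equals the number of Jordan blocks for λ):
  λ = -2: algebraic multiplicity = 3, geometric multiplicity = 2

Determining the block sizes for each eigenvalue:
  λ = -2: 2 blocks summing to 3 forces exactly one block of size 2 and the rest size 1 → block sizes [2, 1]

Assembling the blocks gives a Jordan form
J =
  [-2,  1,  0]
  [ 0, -2,  0]
  [ 0,  0, -2]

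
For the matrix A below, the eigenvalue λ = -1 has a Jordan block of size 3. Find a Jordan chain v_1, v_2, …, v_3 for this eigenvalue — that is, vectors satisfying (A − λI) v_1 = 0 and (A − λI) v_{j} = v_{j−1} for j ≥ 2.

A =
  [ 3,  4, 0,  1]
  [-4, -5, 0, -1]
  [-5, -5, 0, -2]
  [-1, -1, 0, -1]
A Jordan chain for λ = -1 of length 3:
v_1 = (-1, 1, 0, 0)ᵀ
v_2 = (4, -4, -2, -1)ᵀ
v_3 = (1, 0, 3, 0)ᵀ

Let N = A − (-1)·I. We want v_3 with N^3 v_3 = 0 but N^2 v_3 ≠ 0; then v_{j-1} := N · v_j for j = 3, …, 2.

Pick v_3 = (1, 0, 3, 0)ᵀ.
Then v_2 = N · v_3 = (4, -4, -2, -1)ᵀ.
Then v_1 = N · v_2 = (-1, 1, 0, 0)ᵀ.

Sanity check: (A − (-1)·I) v_1 = (0, 0, 0, 0)ᵀ = 0. ✓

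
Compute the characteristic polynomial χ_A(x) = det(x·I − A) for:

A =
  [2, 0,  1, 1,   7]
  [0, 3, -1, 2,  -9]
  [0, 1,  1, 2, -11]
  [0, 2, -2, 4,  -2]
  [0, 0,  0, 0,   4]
x^5 - 14*x^4 + 76*x^3 - 200*x^2 + 256*x - 128

Expanding det(x·I − A) (e.g. by cofactor expansion or by noting that A is similar to its Jordan form J, which has the same characteristic polynomial as A) gives
  χ_A(x) = x^5 - 14*x^4 + 76*x^3 - 200*x^2 + 256*x - 128
which factors as (x - 4)^2*(x - 2)^3. The eigenvalues (with algebraic multiplicities) are λ = 2 with multiplicity 3, λ = 4 with multiplicity 2.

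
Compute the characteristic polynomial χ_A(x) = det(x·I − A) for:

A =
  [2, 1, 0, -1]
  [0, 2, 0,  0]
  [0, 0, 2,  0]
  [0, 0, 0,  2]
x^4 - 8*x^3 + 24*x^2 - 32*x + 16

Expanding det(x·I − A) (e.g. by cofactor expansion or by noting that A is similar to its Jordan form J, which has the same characteristic polynomial as A) gives
  χ_A(x) = x^4 - 8*x^3 + 24*x^2 - 32*x + 16
which factors as (x - 2)^4. The eigenvalues (with algebraic multiplicities) are λ = 2 with multiplicity 4.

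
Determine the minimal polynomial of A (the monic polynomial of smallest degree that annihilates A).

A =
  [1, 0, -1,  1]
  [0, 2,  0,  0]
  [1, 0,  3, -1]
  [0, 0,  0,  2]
x^2 - 4*x + 4

The characteristic polynomial is χ_A(x) = (x - 2)^4, so the eigenvalues are known. The minimal polynomial is
  m_A(x) = Π_λ (x − λ)^{k_λ}
where k_λ is the size of the *largest* Jordan block for λ (equivalently, the smallest k with (A − λI)^k v = 0 for every generalised eigenvector v of λ).

  λ = 2: largest Jordan block has size 2, contributing (x − 2)^2

So m_A(x) = (x - 2)^2 = x^2 - 4*x + 4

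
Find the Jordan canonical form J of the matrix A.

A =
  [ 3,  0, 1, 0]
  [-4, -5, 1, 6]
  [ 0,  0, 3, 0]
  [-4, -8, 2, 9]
J_1(1) ⊕ J_2(3) ⊕ J_1(3)

The characteristic polynomial is
  det(x·I − A) = x^4 - 10*x^3 + 36*x^2 - 54*x + 27 = (x - 3)^3*(x - 1)

Eigenvalues and multiplicities (the geometric multiplicity of λ is n − rank(A − λI), which equals the number of Jordan blocks for λ):
  λ = 1: algebraic multiplicity = 1, geometric multiplicity = 1
  λ = 3: algebraic multiplicity = 3, geometric multiplicity = 2

Determining the block sizes for each eigenvalue:
  λ = 1: one block (gm = 1), so the single block has size am = 1 → block sizes [1]
  λ = 3: 2 blocks summing to 3 forces exactly one block of size 2 and the rest size 1 → block sizes [2, 1]

Assembling the blocks gives a Jordan form
J =
  [1, 0, 0, 0]
  [0, 3, 1, 0]
  [0, 0, 3, 0]
  [0, 0, 0, 3]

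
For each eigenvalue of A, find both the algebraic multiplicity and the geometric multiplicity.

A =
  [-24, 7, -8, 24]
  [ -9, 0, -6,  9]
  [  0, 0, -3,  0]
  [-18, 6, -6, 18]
λ = -3: alg = 3, geom = 2; λ = 0: alg = 1, geom = 1

Step 1 — factor the characteristic polynomial to read off the algebraic multiplicities:
  χ_A(x) = x*(x + 3)^3

Step 2 — compute geometric multiplicities via the rank-nullity identity g(λ) = n − rank(A − λI):
  rank(A − (-3)·I) = 2, so dim ker(A − (-3)·I) = n − 2 = 2
  rank(A − (0)·I) = 3, so dim ker(A − (0)·I) = n − 3 = 1

Summary:
  λ = -3: algebraic multiplicity = 3, geometric multiplicity = 2
  λ = 0: algebraic multiplicity = 1, geometric multiplicity = 1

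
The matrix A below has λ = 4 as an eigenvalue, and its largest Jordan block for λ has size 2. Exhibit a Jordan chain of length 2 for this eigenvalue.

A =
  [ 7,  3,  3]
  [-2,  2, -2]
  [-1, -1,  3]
A Jordan chain for λ = 4 of length 2:
v_1 = (3, -2, -1)ᵀ
v_2 = (1, 0, 0)ᵀ

Let N = A − (4)·I. We want v_2 with N^2 v_2 = 0 but N^1 v_2 ≠ 0; then v_{j-1} := N · v_j for j = 2, …, 2.

Pick v_2 = (1, 0, 0)ᵀ.
Then v_1 = N · v_2 = (3, -2, -1)ᵀ.

Sanity check: (A − (4)·I) v_1 = (0, 0, 0)ᵀ = 0. ✓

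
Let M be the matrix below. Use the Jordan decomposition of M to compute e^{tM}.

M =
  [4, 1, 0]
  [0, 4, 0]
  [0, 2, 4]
e^{tM} =
  [exp(4*t), t*exp(4*t), 0]
  [0, exp(4*t), 0]
  [0, 2*t*exp(4*t), exp(4*t)]

Strategy: write M = P · J · P⁻¹ where J is a Jordan canonical form, so e^{tM} = P · e^{tJ} · P⁻¹, and e^{tJ} can be computed block-by-block.

M has Jordan form
J =
  [4, 1, 0]
  [0, 4, 0]
  [0, 0, 4]
(up to reordering of blocks).

Per-block formulas:
  For a 1×1 block at λ = 4: exp(t · [4]) = [e^(4t)].
  For a 2×2 Jordan block J_2(4): exp(t · J_2(4)) = e^(4t)·(I + t·N), where N is the 2×2 nilpotent shift.

After assembling e^{tJ} and conjugating by P, we get:

e^{tM} =
  [exp(4*t), t*exp(4*t), 0]
  [0, exp(4*t), 0]
  [0, 2*t*exp(4*t), exp(4*t)]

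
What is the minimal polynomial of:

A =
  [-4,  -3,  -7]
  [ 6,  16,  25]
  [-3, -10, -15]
x^3 + 3*x^2 + 3*x + 1

The characteristic polynomial is χ_A(x) = (x + 1)^3, so the eigenvalues are known. The minimal polynomial is
  m_A(x) = Π_λ (x − λ)^{k_λ}
where k_λ is the size of the *largest* Jordan block for λ (equivalently, the smallest k with (A − λI)^k v = 0 for every generalised eigenvector v of λ).

  λ = -1: largest Jordan block has size 3, contributing (x + 1)^3

So m_A(x) = (x + 1)^3 = x^3 + 3*x^2 + 3*x + 1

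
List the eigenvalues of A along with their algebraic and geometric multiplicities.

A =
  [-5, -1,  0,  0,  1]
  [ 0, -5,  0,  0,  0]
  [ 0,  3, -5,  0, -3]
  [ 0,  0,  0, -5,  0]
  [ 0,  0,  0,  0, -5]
λ = -5: alg = 5, geom = 4

Step 1 — factor the characteristic polynomial to read off the algebraic multiplicities:
  χ_A(x) = (x + 5)^5

Step 2 — compute geometric multiplicities via the rank-nullity identity g(λ) = n − rank(A − λI):
  rank(A − (-5)·I) = 1, so dim ker(A − (-5)·I) = n − 1 = 4

Summary:
  λ = -5: algebraic multiplicity = 5, geometric multiplicity = 4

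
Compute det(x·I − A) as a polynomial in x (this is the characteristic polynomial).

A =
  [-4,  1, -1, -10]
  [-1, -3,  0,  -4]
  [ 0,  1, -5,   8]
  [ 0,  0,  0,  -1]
x^4 + 13*x^3 + 60*x^2 + 112*x + 64

Expanding det(x·I − A) (e.g. by cofactor expansion or by noting that A is similar to its Jordan form J, which has the same characteristic polynomial as A) gives
  χ_A(x) = x^4 + 13*x^3 + 60*x^2 + 112*x + 64
which factors as (x + 1)*(x + 4)^3. The eigenvalues (with algebraic multiplicities) are λ = -4 with multiplicity 3, λ = -1 with multiplicity 1.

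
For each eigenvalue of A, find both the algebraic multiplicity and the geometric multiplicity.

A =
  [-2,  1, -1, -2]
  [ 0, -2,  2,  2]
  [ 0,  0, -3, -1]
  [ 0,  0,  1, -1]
λ = -2: alg = 4, geom = 2

Step 1 — factor the characteristic polynomial to read off the algebraic multiplicities:
  χ_A(x) = (x + 2)^4

Step 2 — compute geometric multiplicities via the rank-nullity identity g(λ) = n − rank(A − λI):
  rank(A − (-2)·I) = 2, so dim ker(A − (-2)·I) = n − 2 = 2

Summary:
  λ = -2: algebraic multiplicity = 4, geometric multiplicity = 2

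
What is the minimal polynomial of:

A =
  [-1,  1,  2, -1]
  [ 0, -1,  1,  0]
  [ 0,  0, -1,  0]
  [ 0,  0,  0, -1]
x^3 + 3*x^2 + 3*x + 1

The characteristic polynomial is χ_A(x) = (x + 1)^4, so the eigenvalues are known. The minimal polynomial is
  m_A(x) = Π_λ (x − λ)^{k_λ}
where k_λ is the size of the *largest* Jordan block for λ (equivalently, the smallest k with (A − λI)^k v = 0 for every generalised eigenvector v of λ).

  λ = -1: largest Jordan block has size 3, contributing (x + 1)^3

So m_A(x) = (x + 1)^3 = x^3 + 3*x^2 + 3*x + 1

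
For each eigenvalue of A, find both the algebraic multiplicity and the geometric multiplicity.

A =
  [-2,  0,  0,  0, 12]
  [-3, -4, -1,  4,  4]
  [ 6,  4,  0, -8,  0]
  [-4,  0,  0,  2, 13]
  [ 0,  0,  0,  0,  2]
λ = -2: alg = 3, geom = 2; λ = 2: alg = 2, geom = 1

Step 1 — factor the characteristic polynomial to read off the algebraic multiplicities:
  χ_A(x) = (x - 2)^2*(x + 2)^3

Step 2 — compute geometric multiplicities via the rank-nullity identity g(λ) = n − rank(A − λI):
  rank(A − (-2)·I) = 3, so dim ker(A − (-2)·I) = n − 3 = 2
  rank(A − (2)·I) = 4, so dim ker(A − (2)·I) = n − 4 = 1

Summary:
  λ = -2: algebraic multiplicity = 3, geometric multiplicity = 2
  λ = 2: algebraic multiplicity = 2, geometric multiplicity = 1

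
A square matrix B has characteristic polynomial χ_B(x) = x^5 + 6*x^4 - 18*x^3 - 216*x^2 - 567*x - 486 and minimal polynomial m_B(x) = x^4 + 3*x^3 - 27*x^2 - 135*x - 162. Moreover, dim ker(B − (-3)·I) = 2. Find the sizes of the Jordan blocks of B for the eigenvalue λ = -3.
Block sizes for λ = -3: [3, 1]

Step 1 — from the characteristic polynomial, algebraic multiplicity of λ = -3 is 4. From dim ker(B − (-3)·I) = 2, there are exactly 2 Jordan blocks for λ = -3.
Step 2 — from the minimal polynomial, the factor (x + 3)^3 tells us the largest block for λ = -3 has size 3.
Step 3 — with total size 4, 2 blocks, and largest block 3, the block sizes (in nonincreasing order) are [3, 1].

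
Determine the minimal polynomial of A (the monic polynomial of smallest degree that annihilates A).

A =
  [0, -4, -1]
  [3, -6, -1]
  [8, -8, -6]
x^3 + 12*x^2 + 48*x + 64

The characteristic polynomial is χ_A(x) = (x + 4)^3, so the eigenvalues are known. The minimal polynomial is
  m_A(x) = Π_λ (x − λ)^{k_λ}
where k_λ is the size of the *largest* Jordan block for λ (equivalently, the smallest k with (A − λI)^k v = 0 for every generalised eigenvector v of λ).

  λ = -4: largest Jordan block has size 3, contributing (x + 4)^3

So m_A(x) = (x + 4)^3 = x^3 + 12*x^2 + 48*x + 64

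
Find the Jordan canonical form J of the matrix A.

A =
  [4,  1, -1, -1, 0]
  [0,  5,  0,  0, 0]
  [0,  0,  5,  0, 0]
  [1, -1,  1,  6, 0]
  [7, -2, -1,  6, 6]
J_2(5) ⊕ J_1(5) ⊕ J_1(5) ⊕ J_1(6)

The characteristic polynomial is
  det(x·I − A) = x^5 - 26*x^4 + 270*x^3 - 1400*x^2 + 3625*x - 3750 = (x - 6)*(x - 5)^4

Eigenvalues and multiplicities (the geometric multiplicity of λ is n − rank(A − λI), which equals the number of Jordan blocks for λ):
  λ = 5: algebraic multiplicity = 4, geometric multiplicity = 3
  λ = 6: algebraic multiplicity = 1, geometric multiplicity = 1

Determining the block sizes for each eigenvalue:
  λ = 5: 3 blocks summing to 4 forces exactly one block of size 2 and the rest size 1 → block sizes [2, 1, 1]
  λ = 6: one block (gm = 1), so the single block has size am = 1 → block sizes [1]

Assembling the blocks gives a Jordan form
J =
  [5, 1, 0, 0, 0]
  [0, 5, 0, 0, 0]
  [0, 0, 5, 0, 0]
  [0, 0, 0, 5, 0]
  [0, 0, 0, 0, 6]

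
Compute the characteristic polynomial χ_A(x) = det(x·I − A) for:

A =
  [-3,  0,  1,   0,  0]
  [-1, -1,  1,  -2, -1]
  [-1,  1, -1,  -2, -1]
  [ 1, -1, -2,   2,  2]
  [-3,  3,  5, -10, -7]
x^5 + 10*x^4 + 40*x^3 + 80*x^2 + 80*x + 32

Expanding det(x·I − A) (e.g. by cofactor expansion or by noting that A is similar to its Jordan form J, which has the same characteristic polynomial as A) gives
  χ_A(x) = x^5 + 10*x^4 + 40*x^3 + 80*x^2 + 80*x + 32
which factors as (x + 2)^5. The eigenvalues (with algebraic multiplicities) are λ = -2 with multiplicity 5.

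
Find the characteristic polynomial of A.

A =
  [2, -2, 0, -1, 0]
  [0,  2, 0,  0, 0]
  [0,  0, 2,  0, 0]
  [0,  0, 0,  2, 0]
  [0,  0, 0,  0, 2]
x^5 - 10*x^4 + 40*x^3 - 80*x^2 + 80*x - 32

Expanding det(x·I − A) (e.g. by cofactor expansion or by noting that A is similar to its Jordan form J, which has the same characteristic polynomial as A) gives
  χ_A(x) = x^5 - 10*x^4 + 40*x^3 - 80*x^2 + 80*x - 32
which factors as (x - 2)^5. The eigenvalues (with algebraic multiplicities) are λ = 2 with multiplicity 5.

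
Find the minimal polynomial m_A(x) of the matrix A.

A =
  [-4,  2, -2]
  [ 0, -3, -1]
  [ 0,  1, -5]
x^2 + 8*x + 16

The characteristic polynomial is χ_A(x) = (x + 4)^3, so the eigenvalues are known. The minimal polynomial is
  m_A(x) = Π_λ (x − λ)^{k_λ}
where k_λ is the size of the *largest* Jordan block for λ (equivalently, the smallest k with (A − λI)^k v = 0 for every generalised eigenvector v of λ).

  λ = -4: largest Jordan block has size 2, contributing (x + 4)^2

So m_A(x) = (x + 4)^2 = x^2 + 8*x + 16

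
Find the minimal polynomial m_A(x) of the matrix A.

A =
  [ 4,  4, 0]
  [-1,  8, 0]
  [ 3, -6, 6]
x^2 - 12*x + 36

The characteristic polynomial is χ_A(x) = (x - 6)^3, so the eigenvalues are known. The minimal polynomial is
  m_A(x) = Π_λ (x − λ)^{k_λ}
where k_λ is the size of the *largest* Jordan block for λ (equivalently, the smallest k with (A − λI)^k v = 0 for every generalised eigenvector v of λ).

  λ = 6: largest Jordan block has size 2, contributing (x − 6)^2

So m_A(x) = (x - 6)^2 = x^2 - 12*x + 36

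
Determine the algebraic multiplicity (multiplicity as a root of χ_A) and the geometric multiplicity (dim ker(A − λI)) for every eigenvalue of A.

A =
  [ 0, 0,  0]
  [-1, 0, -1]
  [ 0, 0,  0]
λ = 0: alg = 3, geom = 2

Step 1 — factor the characteristic polynomial to read off the algebraic multiplicities:
  χ_A(x) = x^3

Step 2 — compute geometric multiplicities via the rank-nullity identity g(λ) = n − rank(A − λI):
  rank(A − (0)·I) = 1, so dim ker(A − (0)·I) = n − 1 = 2

Summary:
  λ = 0: algebraic multiplicity = 3, geometric multiplicity = 2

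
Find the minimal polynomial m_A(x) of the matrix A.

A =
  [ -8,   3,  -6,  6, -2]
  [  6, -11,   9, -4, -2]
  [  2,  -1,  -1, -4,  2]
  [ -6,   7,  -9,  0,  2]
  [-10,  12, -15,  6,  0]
x^3 + 12*x^2 + 48*x + 64

The characteristic polynomial is χ_A(x) = (x + 4)^5, so the eigenvalues are known. The minimal polynomial is
  m_A(x) = Π_λ (x − λ)^{k_λ}
where k_λ is the size of the *largest* Jordan block for λ (equivalently, the smallest k with (A − λI)^k v = 0 for every generalised eigenvector v of λ).

  λ = -4: largest Jordan block has size 3, contributing (x + 4)^3

So m_A(x) = (x + 4)^3 = x^3 + 12*x^2 + 48*x + 64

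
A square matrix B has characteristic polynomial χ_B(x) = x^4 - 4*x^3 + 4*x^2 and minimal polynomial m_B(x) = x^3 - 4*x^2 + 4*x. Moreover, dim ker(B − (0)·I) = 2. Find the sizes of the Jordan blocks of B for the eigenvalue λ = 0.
Block sizes for λ = 0: [1, 1]

Step 1 — from the characteristic polynomial, algebraic multiplicity of λ = 0 is 2. From dim ker(B − (0)·I) = 2, there are exactly 2 Jordan blocks for λ = 0.
Step 2 — from the minimal polynomial, the factor (x − 0) tells us the largest block for λ = 0 has size 1.
Step 3 — with total size 2, 2 blocks, and largest block 1, the block sizes (in nonincreasing order) are [1, 1].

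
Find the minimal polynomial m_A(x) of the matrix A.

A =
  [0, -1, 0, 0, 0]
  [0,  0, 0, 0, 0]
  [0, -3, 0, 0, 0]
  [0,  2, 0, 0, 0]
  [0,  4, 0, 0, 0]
x^2

The characteristic polynomial is χ_A(x) = x^5, so the eigenvalues are known. The minimal polynomial is
  m_A(x) = Π_λ (x − λ)^{k_λ}
where k_λ is the size of the *largest* Jordan block for λ (equivalently, the smallest k with (A − λI)^k v = 0 for every generalised eigenvector v of λ).

  λ = 0: largest Jordan block has size 2, contributing (x − 0)^2

So m_A(x) = x^2 = x^2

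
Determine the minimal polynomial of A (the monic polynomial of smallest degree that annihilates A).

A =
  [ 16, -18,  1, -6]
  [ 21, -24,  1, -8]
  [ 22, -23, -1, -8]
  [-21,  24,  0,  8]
x^4 + x^3 - 3*x^2 - 5*x - 2

The characteristic polynomial is χ_A(x) = (x - 2)*(x + 1)^3, so the eigenvalues are known. The minimal polynomial is
  m_A(x) = Π_λ (x − λ)^{k_λ}
where k_λ is the size of the *largest* Jordan block for λ (equivalently, the smallest k with (A − λI)^k v = 0 for every generalised eigenvector v of λ).

  λ = -1: largest Jordan block has size 3, contributing (x + 1)^3
  λ = 2: largest Jordan block has size 1, contributing (x − 2)

So m_A(x) = (x - 2)*(x + 1)^3 = x^4 + x^3 - 3*x^2 - 5*x - 2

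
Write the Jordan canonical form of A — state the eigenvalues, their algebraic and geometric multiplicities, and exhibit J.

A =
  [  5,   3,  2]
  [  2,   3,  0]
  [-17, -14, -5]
J_3(1)

The characteristic polynomial is
  det(x·I − A) = x^3 - 3*x^2 + 3*x - 1 = (x - 1)^3

Eigenvalues and multiplicities (the geometric multiplicity of λ is n − rank(A − λI), which equals the number of Jordan blocks for λ):
  λ = 1: algebraic multiplicity = 3, geometric multiplicity = 1

Determining the block sizes for each eigenvalue:
  λ = 1: one block (gm = 1), so the single block has size am = 3 → block sizes [3]

Assembling the blocks gives a Jordan form
J =
  [1, 1, 0]
  [0, 1, 1]
  [0, 0, 1]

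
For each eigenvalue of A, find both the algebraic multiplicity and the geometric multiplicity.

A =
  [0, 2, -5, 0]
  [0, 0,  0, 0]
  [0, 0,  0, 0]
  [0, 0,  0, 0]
λ = 0: alg = 4, geom = 3

Step 1 — factor the characteristic polynomial to read off the algebraic multiplicities:
  χ_A(x) = x^4

Step 2 — compute geometric multiplicities via the rank-nullity identity g(λ) = n − rank(A − λI):
  rank(A − (0)·I) = 1, so dim ker(A − (0)·I) = n − 1 = 3

Summary:
  λ = 0: algebraic multiplicity = 4, geometric multiplicity = 3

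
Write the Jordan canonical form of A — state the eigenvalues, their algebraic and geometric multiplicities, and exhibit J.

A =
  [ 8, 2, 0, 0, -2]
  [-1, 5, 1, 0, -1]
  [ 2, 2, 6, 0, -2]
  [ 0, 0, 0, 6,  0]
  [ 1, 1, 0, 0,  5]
J_3(6) ⊕ J_1(6) ⊕ J_1(6)

The characteristic polynomial is
  det(x·I − A) = x^5 - 30*x^4 + 360*x^3 - 2160*x^2 + 6480*x - 7776 = (x - 6)^5

Eigenvalues and multiplicities (the geometric multiplicity of λ is n − rank(A − λI), which equals the number of Jordan blocks for λ):
  λ = 6: algebraic multiplicity = 5, geometric multiplicity = 3

Determining the block sizes for each eigenvalue:
  λ = 6: with am = 5 and gm = 3, the partition is not yet determined (e.g. several partitions of 5 into 3 parts exist). Let N = A − (6)·I. Computing rank(N^1) = 2, rank(N^2) = 1, rank(N^3) = 0; the number of blocks of size ≥ j is rank(N^{j−1}) − rank(N^j), giving [3, 1, 1]. So we have 1 block(s) of size 3, 2 block(s) of size 1 → block sizes [3, 1, 1]

Assembling the blocks gives a Jordan form
J =
  [6, 1, 0, 0, 0]
  [0, 6, 1, 0, 0]
  [0, 0, 6, 0, 0]
  [0, 0, 0, 6, 0]
  [0, 0, 0, 0, 6]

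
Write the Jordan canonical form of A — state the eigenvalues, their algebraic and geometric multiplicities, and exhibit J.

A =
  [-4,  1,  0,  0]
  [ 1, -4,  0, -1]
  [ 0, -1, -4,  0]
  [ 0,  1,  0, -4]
J_3(-4) ⊕ J_1(-4)

The characteristic polynomial is
  det(x·I − A) = x^4 + 16*x^3 + 96*x^2 + 256*x + 256 = (x + 4)^4

Eigenvalues and multiplicities (the geometric multiplicity of λ is n − rank(A − λI), which equals the number of Jordan blocks for λ):
  λ = -4: algebraic multiplicity = 4, geometric multiplicity = 2

Determining the block sizes for each eigenvalue:
  λ = -4: with am = 4 and gm = 2, the partition is not yet determined (e.g. several partitions of 4 into 2 parts exist). Let N = A − (-4)·I. Computing rank(N^1) = 2, rank(N^2) = 1, rank(N^3) = 0; the number of blocks of size ≥ j is rank(N^{j−1}) − rank(N^j), giving [2, 1, 1]. So we have 1 block(s) of size 3, 1 block(s) of size 1 → block sizes [3, 1]

Assembling the blocks gives a Jordan form
J =
  [-4,  1,  0,  0]
  [ 0, -4,  1,  0]
  [ 0,  0, -4,  0]
  [ 0,  0,  0, -4]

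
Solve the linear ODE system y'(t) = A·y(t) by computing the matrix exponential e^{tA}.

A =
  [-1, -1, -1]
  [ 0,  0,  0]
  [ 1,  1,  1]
e^{tA} =
  [1 - t, -t, -t]
  [0, 1, 0]
  [t, t, t + 1]

Strategy: write A = P · J · P⁻¹ where J is a Jordan canonical form, so e^{tA} = P · e^{tJ} · P⁻¹, and e^{tJ} can be computed block-by-block.

A has Jordan form
J =
  [0, 1, 0]
  [0, 0, 0]
  [0, 0, 0]
(up to reordering of blocks).

Per-block formulas:
  For a 2×2 Jordan block J_2(0): exp(t · J_2(0)) = e^(0t)·(I + t·N), where N is the 2×2 nilpotent shift.
  For a 1×1 block at λ = 0: exp(t · [0]) = [e^(0t)].

After assembling e^{tJ} and conjugating by P, we get:

e^{tA} =
  [1 - t, -t, -t]
  [0, 1, 0]
  [t, t, t + 1]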